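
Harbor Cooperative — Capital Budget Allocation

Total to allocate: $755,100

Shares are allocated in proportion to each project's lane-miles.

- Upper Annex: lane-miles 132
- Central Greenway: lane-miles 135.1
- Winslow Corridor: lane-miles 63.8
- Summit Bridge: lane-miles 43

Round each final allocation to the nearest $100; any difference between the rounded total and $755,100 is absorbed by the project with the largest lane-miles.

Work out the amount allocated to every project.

Total lane-miles = 132 + 135.1 + 63.8 + 43 = 373.9.
Raw shares: Upper Annex 266,577.16; Central Greenway 272,837.68; Winslow Corridor 128,845.63; Summit Bridge 86,839.53.
At nearest $100: Upper Annex $266,600; Central Greenway $272,800; Winslow Corridor $128,800; Summit Bridge $86,800. Sum = $755,000.
Difference $755,100 − $755,000 = +$100 applied to largest lane-miles (Central Greenway): Central Greenway becomes $272,900.

Upper Annex: $266,600 | Central Greenway: $272,900 | Winslow Corridor: $128,800 | Summit Bridge: $86,800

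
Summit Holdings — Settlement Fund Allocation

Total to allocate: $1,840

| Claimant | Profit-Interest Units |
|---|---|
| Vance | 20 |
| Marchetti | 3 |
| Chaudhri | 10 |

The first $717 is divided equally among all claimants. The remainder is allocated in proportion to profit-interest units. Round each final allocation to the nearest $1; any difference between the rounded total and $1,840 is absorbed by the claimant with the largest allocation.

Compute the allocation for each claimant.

Equal tier: $717 ÷ 3 = $239 apiece.
Remainder $1,123 by profit-interest units (total 33): Vance 680.61 → $681; Marchetti 102.09 → $102; Chaudhri 340.30 → $340.
Totals: Vance $239 + $681 = $920; Marchetti $239 + $102 = $341; Chaudhri $239 + $340 = $579.

Vance: $920 · Marchetti: $341 · Chaudhri: $579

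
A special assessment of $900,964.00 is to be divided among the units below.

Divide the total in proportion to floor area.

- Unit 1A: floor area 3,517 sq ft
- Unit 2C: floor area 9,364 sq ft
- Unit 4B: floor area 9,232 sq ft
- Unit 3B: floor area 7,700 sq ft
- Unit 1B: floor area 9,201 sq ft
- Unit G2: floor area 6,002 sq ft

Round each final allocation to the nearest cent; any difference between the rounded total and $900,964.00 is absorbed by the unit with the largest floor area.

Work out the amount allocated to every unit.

Floor area total: 3,517 + 9,364 + 9,232 + 7,700 + 9,201 + 6,002 = 45,016.
Unrounded shares: Unit 1A 70,390.3143; Unit 2C 187,413.9616; Unit 4B 184,772.0732; Unit 3B 154,110.1564; Unit 1B 184,151.6297; Unit G2 120,125.8648.
Rounded to nearest cent: Unit 1A $70,390.31; Unit 2C $187,413.96; Unit 4B $184,772.07; Unit 3B $154,110.16; Unit 1B $184,151.63; Unit G2 $120,125.86. Sum = $900,963.99.
Difference $900,964.00 − $900,963.99 = +$0.01 applied to largest floor area (Unit 2C): Unit 2C becomes $187,413.97.

Unit 1A: $70,390.31 · Unit 2C: $187,413.97 · Unit 4B: $184,772.07 · Unit 3B: $154,110.16 · Unit 1B: $184,151.63 · Unit G2: $120,125.86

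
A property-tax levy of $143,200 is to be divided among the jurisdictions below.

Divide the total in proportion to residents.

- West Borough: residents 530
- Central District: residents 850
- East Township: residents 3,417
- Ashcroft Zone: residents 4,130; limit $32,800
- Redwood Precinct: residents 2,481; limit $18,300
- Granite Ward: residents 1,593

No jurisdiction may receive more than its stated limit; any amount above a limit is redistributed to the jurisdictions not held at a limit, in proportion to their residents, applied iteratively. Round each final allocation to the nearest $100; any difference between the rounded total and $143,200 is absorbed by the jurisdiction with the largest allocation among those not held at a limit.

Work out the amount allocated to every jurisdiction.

West Borough: $7,600 · Central District: $12,300 · East Township: $49,200 · Ashcroft Zone: $32,800 · Redwood Precinct: $18,300 · Granite Ward: $23,000

Total residents = 13,001.
Proportional shares (ignoring caps): West Borough 5,837.70; Central District 9,362.36; East Township 37,636.67; Ashcroft Zone 45,490.04; Redwood Precinct 27,327.07; Granite Ward 17,546.16.
Held at cap: Ashcroft Zone ($32,800), Redwood Precinct ($18,300); remaining pool $92,100 reallocated over remaining residents 6,390.
Remaining shares: West Borough 7,638.97 → $7,600; Central District 12,251.17 → $12,300; East Township 49,249.72 → $49,200; Granite Ward 22,960.14 → $23,000.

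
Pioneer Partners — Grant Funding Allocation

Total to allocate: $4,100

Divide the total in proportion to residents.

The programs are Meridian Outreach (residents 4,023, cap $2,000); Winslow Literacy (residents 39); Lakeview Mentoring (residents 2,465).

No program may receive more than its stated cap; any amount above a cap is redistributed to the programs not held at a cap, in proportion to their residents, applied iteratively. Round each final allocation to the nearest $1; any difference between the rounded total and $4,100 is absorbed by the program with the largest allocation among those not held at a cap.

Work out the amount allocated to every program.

Meridian Outreach: $2,000 | Winslow Literacy: $33 | Lakeview Mentoring: $2,067

Total residents = 6,527.
Proportional shares (ignoring caps): Meridian Outreach 2,527.09; Winslow Literacy 24.498; Lakeview Mentoring 1,548.41.
Cap binds for Meridian Outreach ($2,000); remaining pool $2,100 reallocated over remaining residents 2,504.
Remaining shares: Winslow Literacy 32.71 → $33; Lakeview Mentoring 2,067.29 → $2,067.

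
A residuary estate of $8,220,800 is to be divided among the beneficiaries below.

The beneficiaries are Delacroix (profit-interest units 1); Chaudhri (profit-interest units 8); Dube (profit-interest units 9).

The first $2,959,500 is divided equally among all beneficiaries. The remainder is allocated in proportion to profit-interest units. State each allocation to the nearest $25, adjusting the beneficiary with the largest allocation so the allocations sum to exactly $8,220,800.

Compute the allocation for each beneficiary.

$2,959,500 shared equally gives $986,500 per beneficiary.
Remainder $5,261,300 by profit-interest units (total 18): Delacroix 292,294.44 → $292,300; Chaudhri 2,338,355.56 → $2,338,350; Dube 2,630,650.00 → $2,630,650.
Totals: Delacroix $986,500 + $292,300 = $1,278,800; Chaudhri $986,500 + $2,338,350 = $3,324,850; Dube $986,500 + $2,630,650 = $3,617,150.

Delacroix: $1,278,800 | Chaudhri: $3,324,850 | Dube: $3,617,150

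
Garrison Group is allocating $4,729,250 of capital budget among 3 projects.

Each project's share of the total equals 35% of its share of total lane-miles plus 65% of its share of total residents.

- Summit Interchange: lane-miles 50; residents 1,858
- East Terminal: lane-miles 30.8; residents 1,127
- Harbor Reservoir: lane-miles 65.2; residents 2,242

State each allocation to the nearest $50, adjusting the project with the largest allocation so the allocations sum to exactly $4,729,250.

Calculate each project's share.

Summit Interchange: $1,659,550; East Terminal: $1,012,000; Harbor Reservoir: $2,057,700

Lane-miles total 146; residents total 5,227.
Combined weights (35% lane-miles + 65% residents): Summit Interchange 0.3509; East Terminal 0.2140; Harbor Reservoir 0.4351.
Raw shares: Summit Interchange 1,659,556.86; East Terminal 1,011,978.76; Harbor Reservoir 2,057,714.37.
At nearest $50: Summit Interchange $1,659,550; East Terminal $1,012,000; Harbor Reservoir $2,057,700. Sum = $4,729,250.
No rounding difference to absorb.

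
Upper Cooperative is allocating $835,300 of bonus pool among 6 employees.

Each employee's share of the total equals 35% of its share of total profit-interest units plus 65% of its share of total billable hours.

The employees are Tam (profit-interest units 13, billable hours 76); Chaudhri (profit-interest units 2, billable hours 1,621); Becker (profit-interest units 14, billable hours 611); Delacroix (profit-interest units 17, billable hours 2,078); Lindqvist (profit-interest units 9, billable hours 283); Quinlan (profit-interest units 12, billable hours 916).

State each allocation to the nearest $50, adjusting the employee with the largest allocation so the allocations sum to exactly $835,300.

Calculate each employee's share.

Tam: $64,100 | Chaudhri: $166,300 | Becker: $120,500 | Delacroix: $276,200 | Lindqvist: $66,800 | Quinlan: $141,400

Profit-interest units total 67; billable hours total 5,585.
Composite weights (35% profit-interest units + 65% billable hours): Tam 0.0768; Chaudhri 0.1991; Becker 0.1442; Delacroix 0.3307; Lindqvist 0.0800; Quinlan 0.1693.
Pro-rata amounts: Tam 64,113.93; Chaudhri 166,312.30; Becker 120,487.38; Delacroix 276,192.11; Lindqvist 66,783.37; Quinlan 141,410.90.
After rounding ($50): Tam $64,100; Chaudhri $166,300; Becker $120,500; Delacroix $276,200; Lindqvist $66,800; Quinlan $141,400. Sum = $835,300.
No rounding difference to absorb.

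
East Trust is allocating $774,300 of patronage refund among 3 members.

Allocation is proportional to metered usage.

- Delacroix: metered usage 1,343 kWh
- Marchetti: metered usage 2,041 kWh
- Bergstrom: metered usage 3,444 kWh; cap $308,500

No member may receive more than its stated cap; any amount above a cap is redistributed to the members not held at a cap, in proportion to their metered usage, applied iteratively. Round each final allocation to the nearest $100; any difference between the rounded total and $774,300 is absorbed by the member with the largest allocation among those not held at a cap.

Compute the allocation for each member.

Delacroix: $184,900 · Marchetti: $280,900 · Bergstrom: $308,500

Sum of metered usage: 6,828.
Proportional shares (ignoring caps): Delacroix 152,297.14; Marchetti 231,450.83; Bergstrom 390,552.02.
Capped: Bergstrom ($308,500); balance $465,800 reallocated over remaining metered usage 3,384.
Remaining shares: Delacroix 184,860.93 → $184,900; Marchetti 280,939.07 → $280,900.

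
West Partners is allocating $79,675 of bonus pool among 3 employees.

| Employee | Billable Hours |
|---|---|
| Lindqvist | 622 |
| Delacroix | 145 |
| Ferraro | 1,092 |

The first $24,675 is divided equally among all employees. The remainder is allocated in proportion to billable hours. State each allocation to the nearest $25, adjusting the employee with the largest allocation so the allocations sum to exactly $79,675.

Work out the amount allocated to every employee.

$24,675 shared equally gives $8,225 per employee.
Remainder $55,000 by billable hours (total 1,859): Lindqvist 18,402.37 → $18,400; Delacroix 4,289.94 → $4,300; Ferraro 32,307.69 → $32,300.
Totals: Lindqvist $8,225 + $18,400 = $26,625; Delacroix $8,225 + $4,300 = $12,525; Ferraro $8,225 + $32,300 = $40,525.

Lindqvist: $26,625 | Delacroix: $12,525 | Ferraro: $40,525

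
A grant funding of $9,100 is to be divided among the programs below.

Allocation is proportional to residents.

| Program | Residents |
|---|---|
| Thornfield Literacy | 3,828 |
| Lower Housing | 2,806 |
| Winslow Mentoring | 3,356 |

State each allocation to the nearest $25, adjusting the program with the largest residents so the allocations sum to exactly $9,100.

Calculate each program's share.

Thornfield Literacy: $3,500 | Lower Housing: $2,550 | Winslow Mentoring: $3,050

Residents total: 9,990.
Unrounded shares: Thornfield Literacy 3,828/9,990 × $9,100 = 3,486.97; Lower Housing 2,806/9,990 × $9,100 = 2,556.02; Winslow Mentoring 3,356/9,990 × $9,100 = 3,057.02.
After rounding ($25): Thornfield Literacy $3,475; Lower Housing $2,550; Winslow Mentoring $3,050. Sum = $9,075.
Difference $9,100 − $9,075 = +$25 applied to largest residents (Thornfield Literacy): Thornfield Literacy becomes $3,500.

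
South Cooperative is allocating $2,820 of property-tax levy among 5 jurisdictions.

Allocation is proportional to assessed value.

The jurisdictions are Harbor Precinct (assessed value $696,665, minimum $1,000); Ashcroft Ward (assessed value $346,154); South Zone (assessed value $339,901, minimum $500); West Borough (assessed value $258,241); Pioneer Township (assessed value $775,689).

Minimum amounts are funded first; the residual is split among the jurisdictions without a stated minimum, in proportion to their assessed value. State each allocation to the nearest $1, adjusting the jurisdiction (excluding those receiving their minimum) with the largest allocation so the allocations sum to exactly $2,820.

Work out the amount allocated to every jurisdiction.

Fund the minimums — Harbor Precinct $1,000; South Zone $500. Remaining pool $1,320.
Remaining pool split over remaining assessed value 1,380,084: Ashcroft Ward 331.08 → $331; West Borough 247.00 → $247; Pioneer Township 741.92 → $742.

Harbor Precinct: $1,000 | Ashcroft Ward: $331 | South Zone: $500 | West Borough: $247 | Pioneer Township: $742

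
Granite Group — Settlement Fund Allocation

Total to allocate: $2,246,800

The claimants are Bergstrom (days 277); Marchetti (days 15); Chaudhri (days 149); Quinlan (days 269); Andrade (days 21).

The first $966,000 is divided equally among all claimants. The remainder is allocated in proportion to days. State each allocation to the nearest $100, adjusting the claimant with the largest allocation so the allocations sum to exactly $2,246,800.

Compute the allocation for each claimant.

Bergstrom: $678,500 · Marchetti: $219,500 · Chaudhri: $454,300 · Quinlan: $664,500 · Andrade: $230,000

First tranche $966,000 split equally: $193,200 each.
Remainder $1,280,800 by days (total 731): Bergstrom 485,337.35 → $485,300; Marchetti 26,281.81 → $26,300; Chaudhri 261,065.94 → $261,100; Quinlan 471,320.38 → $471,300; Andrade 36,794.53 → $36,800.
Totals: Bergstrom $193,200 + $485,300 = $678,500; Marchetti $193,200 + $26,300 = $219,500; Chaudhri $193,200 + $261,100 = $454,300; Quinlan $193,200 + $471,300 = $664,500; Andrade $193,200 + $36,800 = $230,000.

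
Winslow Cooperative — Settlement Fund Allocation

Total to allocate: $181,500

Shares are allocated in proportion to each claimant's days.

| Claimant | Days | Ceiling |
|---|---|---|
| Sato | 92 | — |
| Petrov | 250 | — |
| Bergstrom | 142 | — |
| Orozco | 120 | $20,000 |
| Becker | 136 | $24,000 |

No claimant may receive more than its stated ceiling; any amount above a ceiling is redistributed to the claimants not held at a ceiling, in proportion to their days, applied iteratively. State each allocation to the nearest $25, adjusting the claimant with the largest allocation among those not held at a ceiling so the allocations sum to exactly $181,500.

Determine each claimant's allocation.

Sum of days: 740.
Unconstrained shares: Sato 22,564.86; Petrov 61,317.57; Bergstrom 34,828.38; Orozco 29,432.43; Becker 33,356.76.
Held at cap: Orozco ($20,000), Becker ($24,000); remaining pool $137,500 reallocated over remaining days 484.
Remaining shares: Sato 26,136.36 → $26,125; Petrov 71,022.73 → $71,025; Bergstrom 40,340.91 → $40,350.

Sato: $26,125; Petrov: $71,025; Bergstrom: $40,350; Orozco: $20,000; Becker: $24,000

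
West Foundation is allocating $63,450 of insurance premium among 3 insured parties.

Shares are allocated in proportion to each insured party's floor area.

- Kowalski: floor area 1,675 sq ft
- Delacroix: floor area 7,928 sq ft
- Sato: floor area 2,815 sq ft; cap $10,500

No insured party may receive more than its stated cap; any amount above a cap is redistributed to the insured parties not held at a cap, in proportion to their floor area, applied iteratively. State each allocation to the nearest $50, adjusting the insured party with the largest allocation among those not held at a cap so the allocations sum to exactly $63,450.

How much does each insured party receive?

Floor area total: 12,418.
Unconstrained shares: Kowalski 8,558.44; Delacroix 40,508.26; Sato 14,383.29.
Capped: Sato ($10,500); residual $52,950 reallocated over remaining floor area 9,603.
Shares after redistribution: Kowalski 9,235.79 → $9,250; Delacroix 43,714.21 → $43,700.

Kowalski: $9,250 | Delacroix: $43,700 | Sato: $10,500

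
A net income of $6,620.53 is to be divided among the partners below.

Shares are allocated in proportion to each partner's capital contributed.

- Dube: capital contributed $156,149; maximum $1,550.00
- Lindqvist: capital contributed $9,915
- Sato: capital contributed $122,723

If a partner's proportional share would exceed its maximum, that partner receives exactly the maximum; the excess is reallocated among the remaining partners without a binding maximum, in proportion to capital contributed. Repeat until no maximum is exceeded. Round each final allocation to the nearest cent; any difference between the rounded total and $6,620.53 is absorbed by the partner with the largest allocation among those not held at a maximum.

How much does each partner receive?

Dube: $1,550.00; Lindqvist: $379.03; Sato: $4,691.50

Capital contributed total: 288,787.
Pro-rata shares before constraints: Dube 3,579.7634; Lindqvist 227.3044; Sato 2,813.4622.
Capped: Dube ($1,550.00); remaining pool $5,070.53 reallocated over remaining capital contributed 132,638.
Redistributed shares: Lindqvist 379.0339 → $379.03; Sato 4,691.4961 → $4,691.50.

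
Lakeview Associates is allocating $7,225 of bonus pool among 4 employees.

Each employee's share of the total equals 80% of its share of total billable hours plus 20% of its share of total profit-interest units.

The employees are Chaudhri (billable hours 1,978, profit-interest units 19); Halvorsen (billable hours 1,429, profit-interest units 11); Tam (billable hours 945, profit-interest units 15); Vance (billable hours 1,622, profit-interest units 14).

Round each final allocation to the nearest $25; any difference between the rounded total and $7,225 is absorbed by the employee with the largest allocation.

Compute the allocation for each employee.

Chaudhri: $2,400 · Halvorsen: $1,650 · Tam: $1,275 · Vance: $1,900

Billable hours total 5,974; profit-interest units total 59.
Blended shares (80% billable hours + 20% profit-interest units): Chaudhri 0.3293; Halvorsen 0.2287; Tam 0.1774; Vance 0.2647.
Raw shares: Chaudhri 2,379.11; Halvorsen 1,652.00; Tam 1,281.68; Vance 1,912.21.
After rounding ($25): Chaudhri $2,375; Halvorsen $1,650; Tam $1,275; Vance $1,900. Sum = $7,200.
Difference $7,225 − $7,200 = +$25 applied to largest allocation (Chaudhri): Chaudhri becomes $2,400.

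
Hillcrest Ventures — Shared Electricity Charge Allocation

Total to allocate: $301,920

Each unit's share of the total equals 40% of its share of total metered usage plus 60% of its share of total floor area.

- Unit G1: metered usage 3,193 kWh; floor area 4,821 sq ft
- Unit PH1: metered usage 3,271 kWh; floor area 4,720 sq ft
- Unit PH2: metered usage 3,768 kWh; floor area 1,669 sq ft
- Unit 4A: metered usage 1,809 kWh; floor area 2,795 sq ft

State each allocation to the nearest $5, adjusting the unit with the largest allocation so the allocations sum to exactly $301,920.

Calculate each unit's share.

Unit G1: $94,385 | Unit PH1: $93,860 | Unit PH2: $59,380 | Unit 4A: $54,295

Metered usage total 12,041; floor area total 14,005.
Composite weights (40% metered usage + 60% floor area): Unit G1 0.3126; Unit PH1 0.3109; Unit PH2 0.1967; Unit 4A 0.1798.
Proportional shares: Unit G1 94,383.65; Unit PH1 93,859.55; Unit PH2 59,380.23; Unit 4A 54,296.58.
Rounded to nearest $5: Unit G1 $94,385; Unit PH1 $93,860; Unit PH2 $59,380; Unit 4A $54,295. Sum = $301,920.
Sum already equals the total — no adjustment.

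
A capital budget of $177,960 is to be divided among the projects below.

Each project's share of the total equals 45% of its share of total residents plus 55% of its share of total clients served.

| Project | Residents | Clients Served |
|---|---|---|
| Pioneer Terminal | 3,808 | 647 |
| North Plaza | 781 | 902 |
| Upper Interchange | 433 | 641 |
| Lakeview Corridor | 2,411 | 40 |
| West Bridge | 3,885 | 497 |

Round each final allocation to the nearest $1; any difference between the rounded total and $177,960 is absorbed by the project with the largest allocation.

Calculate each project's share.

Pioneer Terminal: $50,166; North Plaza: $37,901; Upper Interchange: $26,071; Lakeview Corridor: $18,495; West Bridge: $45,327

Residents total 11,318; clients served total 2,727.
Combined weights (45% residents + 55% clients served): Pioneer Terminal 0.2819; North Plaza 0.2130; Upper Interchange 0.1465; Lakeview Corridor 0.1039; West Bridge 0.2547.
Unrounded shares: Pioneer Terminal 50,166.25; North Plaza 37,900.82; Upper Interchange 26,070.64; Lakeview Corridor 18,495.04; West Bridge 45,327.25.
Rounded to nearest $1: Pioneer Terminal $50,166; North Plaza $37,901; Upper Interchange $26,071; Lakeview Corridor $18,495; West Bridge $45,327. Sum = $177,960.
Rounded total matches; no reconciliation needed.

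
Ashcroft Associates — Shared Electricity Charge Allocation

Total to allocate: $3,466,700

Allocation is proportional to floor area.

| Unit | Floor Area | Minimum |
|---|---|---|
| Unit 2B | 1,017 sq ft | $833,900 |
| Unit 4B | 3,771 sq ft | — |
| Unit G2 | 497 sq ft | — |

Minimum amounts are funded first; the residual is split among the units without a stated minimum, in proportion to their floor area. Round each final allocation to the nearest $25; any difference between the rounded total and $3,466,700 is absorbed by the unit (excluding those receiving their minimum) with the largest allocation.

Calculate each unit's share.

Unit 2B: $833,900; Unit 4B: $2,326,225; Unit G2: $306,575

Minimums first: Unit 2B $833,900. Residual $2,632,800.
Residual split over remaining floor area 4,268: Unit 4B 2,326,215.75 → $2,326,225; Unit G2 306,584.25 → $306,575.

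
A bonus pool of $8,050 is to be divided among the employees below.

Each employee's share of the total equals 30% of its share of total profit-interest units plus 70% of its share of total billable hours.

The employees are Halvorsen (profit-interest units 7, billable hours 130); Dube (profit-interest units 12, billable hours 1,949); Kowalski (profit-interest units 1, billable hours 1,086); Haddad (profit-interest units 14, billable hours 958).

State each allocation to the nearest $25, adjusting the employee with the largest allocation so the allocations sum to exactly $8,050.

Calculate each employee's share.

Halvorsen: $675 · Dube: $3,525 · Kowalski: $1,550 · Haddad: $2,300

Profit-interest units total 34; billable hours total 4,123.
Composite weights (30% profit-interest units + 70% billable hours): Halvorsen 0.0838; Dube 0.4368; Kowalski 0.1932; Haddad 0.2862.
Pro-rata amounts: Halvorsen 674.88; Dube 3,516.10; Kowalski 1,555.29; Haddad 2,303.73.
At nearest $25: Halvorsen $675; Dube $3,525; Kowalski $1,550; Haddad $2,300. Sum = $8,050.
Sum already equals the total — no adjustment.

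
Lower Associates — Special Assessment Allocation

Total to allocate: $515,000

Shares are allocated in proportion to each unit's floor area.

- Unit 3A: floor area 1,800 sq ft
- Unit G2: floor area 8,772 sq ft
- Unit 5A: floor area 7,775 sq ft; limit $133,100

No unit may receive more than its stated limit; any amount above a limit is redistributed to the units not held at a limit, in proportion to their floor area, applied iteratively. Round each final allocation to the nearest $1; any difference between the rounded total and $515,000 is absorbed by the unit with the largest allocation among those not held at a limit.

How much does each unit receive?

Combined floor area = 18,347.
Proportional shares (ignoring caps): Unit 3A 50,525.97; Unit G2 246,229.90; Unit 5A 218,244.13.
Held at cap: Unit 5A ($133,100); remaining pool $381,900 reallocated over remaining floor area 10,572.
Remaining shares: Unit 3A 65,022.70 → $65,023; Unit G2 316,877.30 → $316,877.

Unit 3A: $65,023 · Unit G2: $316,877 · Unit 5A: $133,100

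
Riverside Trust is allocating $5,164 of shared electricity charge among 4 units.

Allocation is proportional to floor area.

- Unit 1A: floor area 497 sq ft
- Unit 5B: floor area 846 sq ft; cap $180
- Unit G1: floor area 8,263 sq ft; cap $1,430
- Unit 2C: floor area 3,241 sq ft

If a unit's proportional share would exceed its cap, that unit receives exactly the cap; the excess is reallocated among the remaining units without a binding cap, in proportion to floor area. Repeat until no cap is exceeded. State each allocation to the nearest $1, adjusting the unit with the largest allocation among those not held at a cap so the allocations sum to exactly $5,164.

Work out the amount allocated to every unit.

Sum of floor area: 12,847.
Unconstrained shares: Unit 1A 199.77; Unit 5B 340.06; Unit G1 3,321.41; Unit 2C 1,302.76.
Capped: Unit 5B ($180), Unit G1 ($1,430); residual $3,554 reallocated over remaining floor area 3,738.
Redistributed shares: Unit 1A 472.54 → $473; Unit 2C 3,081.46 → $3,081.

Unit 1A: $473 · Unit 5B: $180 · Unit G1: $1,430 · Unit 2C: $3,081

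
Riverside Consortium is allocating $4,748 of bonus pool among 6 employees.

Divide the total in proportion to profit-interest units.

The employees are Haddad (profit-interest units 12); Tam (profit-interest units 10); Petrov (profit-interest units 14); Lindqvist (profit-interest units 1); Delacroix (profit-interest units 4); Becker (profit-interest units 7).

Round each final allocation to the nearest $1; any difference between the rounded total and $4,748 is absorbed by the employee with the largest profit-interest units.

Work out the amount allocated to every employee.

Profit-interest units total: 12 + 10 + 14 + 1 + 4 + 7 = 48.
Proportional shares: Haddad 1,187.00; Tam 989.17; Petrov 1,384.83; Lindqvist 98.92; Delacroix 395.67; Becker 692.42.
After rounding ($1): Haddad $1,187; Tam $989; Petrov $1,385; Lindqvist $99; Delacroix $396; Becker $692. Sum = $4,748.
Sum already equals the total — no adjustment.

Haddad: $1,187 · Tam: $989 · Petrov: $1,385 · Lindqvist: $99 · Delacroix: $396 · Becker: $692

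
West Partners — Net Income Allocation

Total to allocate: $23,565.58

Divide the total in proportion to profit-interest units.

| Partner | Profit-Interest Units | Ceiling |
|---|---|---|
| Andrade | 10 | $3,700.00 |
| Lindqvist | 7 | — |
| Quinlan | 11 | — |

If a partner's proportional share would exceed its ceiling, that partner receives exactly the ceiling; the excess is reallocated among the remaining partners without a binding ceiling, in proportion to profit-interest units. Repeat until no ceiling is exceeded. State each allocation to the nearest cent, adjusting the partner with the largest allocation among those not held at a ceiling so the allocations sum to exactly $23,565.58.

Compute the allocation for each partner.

Andrade: $3,700.00; Lindqvist: $7,725.50; Quinlan: $12,140.08

Total profit-interest units = 28.
Proportional shares (ignoring caps): Andrade 8,416.2786; Lindqvist 5,891.3950; Quinlan 9,257.9064.
Capped: Andrade ($3,700.00); residual $19,865.58 reallocated over remaining profit-interest units 18.
Shares after redistribution: Lindqvist 7,725.5033 → $7,725.50; Quinlan 12,140.0767 → $12,140.08.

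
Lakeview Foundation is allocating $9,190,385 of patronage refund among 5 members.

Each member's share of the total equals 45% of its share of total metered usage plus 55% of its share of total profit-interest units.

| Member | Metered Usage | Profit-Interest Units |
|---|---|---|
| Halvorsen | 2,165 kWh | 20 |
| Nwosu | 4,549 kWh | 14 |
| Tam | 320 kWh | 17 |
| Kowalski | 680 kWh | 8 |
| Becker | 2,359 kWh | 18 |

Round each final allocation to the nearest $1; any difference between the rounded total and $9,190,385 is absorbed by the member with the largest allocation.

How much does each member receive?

Halvorsen: $2,201,797 · Nwosu: $2,786,721 · Tam: $1,247,358 · Kowalski: $804,353 · Becker: $2,150,156

Metered usage total 10,073; profit-interest units total 77.
Combined weights (45% metered usage + 55% profit-interest units): Halvorsen 0.2396; Nwosu 0.3032; Tam 0.1357; Kowalski 0.0875; Becker 0.2340.
Proportional shares: Halvorsen 2,201,796.55; Nwosu 2,786,722.17; Tam 1,247,357.77; Kowalski 804,352.57; Becker 2,150,155.94.
At nearest $1: Halvorsen $2,201,797; Nwosu $2,786,722; Tam $1,247,358; Kowalski $804,353; Becker $2,150,156. Sum = $9,190,386.
Difference $9,190,385 − $9,190,386 = −$1 applied to largest allocation (Nwosu): Nwosu becomes $2,786,721.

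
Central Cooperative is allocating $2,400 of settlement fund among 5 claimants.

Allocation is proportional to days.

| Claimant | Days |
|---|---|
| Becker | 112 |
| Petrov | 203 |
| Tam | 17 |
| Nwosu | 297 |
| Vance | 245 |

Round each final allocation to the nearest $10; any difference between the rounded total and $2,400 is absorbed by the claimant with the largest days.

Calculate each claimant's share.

Days total: 874.
Proportional shares: Becker 112/874 × $2,400 = 307.55; Petrov 203/874 × $2,400 = 557.44; Tam 17/874 × $2,400 = 46.68; Nwosu 297/874 × $2,400 = 815.56; Vance 245/874 × $2,400 = 672.77.
After rounding ($10): Becker $310; Petrov $560; Tam $50; Nwosu $820; Vance $670. Sum = $2,410.
Difference $2,400 − $2,410 = −$10 applied to largest days (Nwosu): Nwosu becomes $810.

Becker: $310 · Petrov: $560 · Tam: $50 · Nwosu: $810 · Vance: $670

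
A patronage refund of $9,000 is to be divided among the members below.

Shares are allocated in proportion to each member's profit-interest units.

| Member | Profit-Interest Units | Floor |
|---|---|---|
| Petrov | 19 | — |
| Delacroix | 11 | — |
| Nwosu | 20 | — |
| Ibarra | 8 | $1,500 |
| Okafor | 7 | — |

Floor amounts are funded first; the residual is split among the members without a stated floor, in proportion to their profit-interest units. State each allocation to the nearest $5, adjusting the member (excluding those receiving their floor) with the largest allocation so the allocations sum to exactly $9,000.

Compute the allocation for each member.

Minimums first: Ibarra $1,500. Balance $7,500.
Balance split over remaining profit-interest units 57: Petrov 2,500.00 → $2,500; Delacroix 1,447.37 → $1,445; Nwosu 2,631.58 → $2,630; Okafor 921.05 → $920.
Rounding difference +$5 applied to Nwosu → $2,635.

Petrov: $2,500 | Delacroix: $1,445 | Nwosu: $2,635 | Ibarra: $1,500 | Okafor: $920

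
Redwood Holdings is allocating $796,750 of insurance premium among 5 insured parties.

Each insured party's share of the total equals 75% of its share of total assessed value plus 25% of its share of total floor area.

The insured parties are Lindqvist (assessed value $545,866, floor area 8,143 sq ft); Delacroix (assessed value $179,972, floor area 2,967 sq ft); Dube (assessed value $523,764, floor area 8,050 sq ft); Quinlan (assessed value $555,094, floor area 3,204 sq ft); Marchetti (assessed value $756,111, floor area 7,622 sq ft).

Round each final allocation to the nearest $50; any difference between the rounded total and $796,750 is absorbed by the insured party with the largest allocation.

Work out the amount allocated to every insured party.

Totals — assessed value 2,560,807, floor area 29,986.
Combined weights (75% assessed value + 25% floor area): Lindqvist 0.2278; Delacroix 0.0774; Dube 0.2205; Quinlan 0.1893; Marchetti 0.2850.
Pro-rata amounts: Lindqvist 181,468.81; Delacroix 61,705.18; Dube 175,693.56; Quinlan 150,813.95; Marchetti 227,068.50.
Rounded to nearest $50: Lindqvist $181,450; Delacroix $61,700; Dube $175,700; Quinlan $150,800; Marchetti $227,050. Sum = $796,700.
Difference $796,750 − $796,700 = +$50 applied to largest allocation (Marchetti): Marchetti becomes $227,100.

Lindqvist: $181,450 · Delacroix: $61,700 · Dube: $175,700 · Quinlan: $150,800 · Marchetti: $227,100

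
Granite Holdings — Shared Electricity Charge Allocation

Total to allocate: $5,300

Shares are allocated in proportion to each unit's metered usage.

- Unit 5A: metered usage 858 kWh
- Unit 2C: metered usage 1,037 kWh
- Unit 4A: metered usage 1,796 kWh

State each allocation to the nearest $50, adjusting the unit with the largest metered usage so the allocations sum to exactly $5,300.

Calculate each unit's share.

Unit 5A: $1,250 | Unit 2C: $1,500 | Unit 4A: $2,550

Metered usage total: 3,691.
Pro-rata amounts: Unit 5A 858/3,691 × $5,300 = 1,232.02; Unit 2C 1,037/3,691 × $5,300 = 1,489.05; Unit 4A 1,796/3,691 × $5,300 = 2,578.92.
After rounding ($50): Unit 5A $1,250; Unit 2C $1,500; Unit 4A $2,600. Sum = $5,350.
Difference $5,300 − $5,350 = −$50 applied to largest metered usage (Unit 4A): Unit 4A becomes $2,550.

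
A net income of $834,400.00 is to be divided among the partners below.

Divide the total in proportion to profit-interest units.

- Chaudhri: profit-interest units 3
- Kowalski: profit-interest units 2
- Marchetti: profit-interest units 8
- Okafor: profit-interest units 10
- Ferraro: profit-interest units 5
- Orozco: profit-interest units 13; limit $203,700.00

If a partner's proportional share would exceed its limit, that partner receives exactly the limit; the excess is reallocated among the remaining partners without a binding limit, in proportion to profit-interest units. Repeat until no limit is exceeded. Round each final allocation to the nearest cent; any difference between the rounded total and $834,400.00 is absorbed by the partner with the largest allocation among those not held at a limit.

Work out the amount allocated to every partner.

Combined profit-interest units = 41.
Proportional shares (ignoring caps): Chaudhri 61,053.6585; Kowalski 40,702.4390; Marchetti 162,809.7561; Okafor 203,512.1951; Ferraro 101,756.0976; Orozco 264,565.8537.
Capped: Orozco ($203,700.00); remaining pool $630,700.00 reallocated over remaining profit-interest units 28.
Remaining shares: Chaudhri 67,575.0000 → $67,575.00; Kowalski 45,050.0000 → $45,050.00; Marchetti 180,200.0000 → $180,200.00; Okafor 225,250.0000 → $225,250.00; Ferraro 112,625.0000 → $112,625.00.

Chaudhri: $67,575.00; Kowalski: $45,050.00; Marchetti: $180,200.00; Okafor: $225,250.00; Ferraro: $112,625.00; Orozco: $203,700.00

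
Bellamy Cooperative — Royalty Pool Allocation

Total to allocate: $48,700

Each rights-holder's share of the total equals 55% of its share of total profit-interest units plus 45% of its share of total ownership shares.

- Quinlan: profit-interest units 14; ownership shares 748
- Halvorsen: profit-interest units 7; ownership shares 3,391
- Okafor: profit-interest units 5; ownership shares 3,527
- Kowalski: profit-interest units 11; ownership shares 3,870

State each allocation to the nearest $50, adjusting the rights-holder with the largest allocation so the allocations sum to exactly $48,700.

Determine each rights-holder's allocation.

Totals — profit-interest units 37, ownership shares 11,536.
Combined weights (55% profit-interest units + 45% ownership shares): Quinlan 0.2373; Halvorsen 0.2363; Okafor 0.2119; Kowalski 0.3145.
Proportional shares: Quinlan 11,555.84; Halvorsen 11,509.33; Okafor 10,319.86; Kowalski 15,314.97.
At nearest $50: Quinlan $11,550; Halvorsen $11,500; Okafor $10,300; Kowalski $15,300. Sum = $48,650.
Difference $48,700 − $48,650 = +$50 applied to largest allocation (Kowalski): Kowalski becomes $15,350.

Quinlan: $11,550; Halvorsen: $11,500; Okafor: $10,300; Kowalski: $15,350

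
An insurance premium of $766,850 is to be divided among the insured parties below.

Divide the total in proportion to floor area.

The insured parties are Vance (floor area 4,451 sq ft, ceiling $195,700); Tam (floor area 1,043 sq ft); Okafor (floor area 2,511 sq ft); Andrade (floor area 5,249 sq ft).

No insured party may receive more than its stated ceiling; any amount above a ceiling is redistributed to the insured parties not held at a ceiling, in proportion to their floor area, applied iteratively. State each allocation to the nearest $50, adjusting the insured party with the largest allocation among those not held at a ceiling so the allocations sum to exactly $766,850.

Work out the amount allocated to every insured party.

Vance: $195,700 · Tam: $67,650 · Okafor: $162,900 · Andrade: $340,600

Floor area total: 13,254.
Unconstrained shares: Vance 257,525.98; Tam 60,345.90; Okafor 145,281.45; Andrade 303,696.67.
Held at cap: Vance ($195,700); remaining pool $571,150 reallocated over remaining floor area 8,803.
Shares after redistribution: Tam 67,671.19 → $67,650; Okafor 162,916.92 → $162,900; Andrade 340,561.89 → $340,550.
Rounding difference +$50 applied to Andrade → $340,600.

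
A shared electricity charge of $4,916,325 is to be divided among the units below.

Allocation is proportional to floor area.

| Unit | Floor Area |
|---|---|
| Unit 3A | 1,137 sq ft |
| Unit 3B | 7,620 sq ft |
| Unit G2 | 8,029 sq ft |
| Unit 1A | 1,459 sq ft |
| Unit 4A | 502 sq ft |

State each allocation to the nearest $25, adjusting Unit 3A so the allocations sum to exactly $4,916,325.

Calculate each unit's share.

Unit 3A: $298,150; Unit 3B: $1,998,325; Unit G2: $2,105,575; Unit 1A: $382,625; Unit 4A: $131,650

Sum of floor area: 18,747.
Unrounded shares: Unit 3A 1,137/18,747 × $4,916,325 = 298,173.66; Unit 3B 7,620/18,747 × $4,916,325 = 1,998,314.21; Unit G2 8,029/18,747 × $4,916,325 = 2,105,572.81; Unit 1A 1,459/18,747 × $4,916,325 = 382,616.85; Unit 4A 502/18,747 × $4,916,325 = 131,647.47.
After rounding ($25): Unit 3A $298,175; Unit 3B $1,998,325; Unit G2 $2,105,575; Unit 1A $382,625; Unit 4A $131,650. Sum = $4,916,350.
Difference $4,916,325 − $4,916,350 = −$25 applied to Unit 3A: Unit 3A becomes $298,150.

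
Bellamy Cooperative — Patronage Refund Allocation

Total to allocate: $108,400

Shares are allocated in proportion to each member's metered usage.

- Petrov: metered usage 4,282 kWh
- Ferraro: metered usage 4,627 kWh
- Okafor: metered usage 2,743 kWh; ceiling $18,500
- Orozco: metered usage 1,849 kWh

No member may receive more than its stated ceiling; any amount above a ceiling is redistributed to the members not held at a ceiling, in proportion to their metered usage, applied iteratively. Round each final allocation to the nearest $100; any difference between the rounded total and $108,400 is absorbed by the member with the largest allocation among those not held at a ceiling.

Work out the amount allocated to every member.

Total metered usage = 13,501.
Proportional shares (ignoring caps): Petrov 34,380.33; Ferraro 37,150.34; Okafor 22,023.64; Orozco 14,845.69.
Held at cap: Okafor ($18,500); residual $89,900 reallocated over remaining metered usage 10,758.
Shares after redistribution: Petrov 35,782.84 → $35,800; Ferraro 38,665.86 → $38,700; Orozco 15,451.30 → $15,500.
Rounding difference −$100 applied to Ferraro → $38,600.

Petrov: $35,800 | Ferraro: $38,600 | Okafor: $18,500 | Orozco: $15,500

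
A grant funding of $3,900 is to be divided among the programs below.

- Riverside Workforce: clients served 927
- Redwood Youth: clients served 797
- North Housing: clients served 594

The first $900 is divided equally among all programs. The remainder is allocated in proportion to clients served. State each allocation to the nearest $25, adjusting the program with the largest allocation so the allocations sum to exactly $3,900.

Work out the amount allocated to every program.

First tranche $900 split equally: $300 each.
Remainder $3,000 by clients served (total 2,318): Riverside Workforce 1,199.74 → $1,200; Redwood Youth 1,031.49 → $1,025; North Housing 768.77 → $775.
Totals: Riverside Workforce $300 + $1,200 = $1,500; Redwood Youth $300 + $1,025 = $1,325; North Housing $300 + $775 = $1,075.

Riverside Workforce: $1,500 | Redwood Youth: $1,325 | North Housing: $1,075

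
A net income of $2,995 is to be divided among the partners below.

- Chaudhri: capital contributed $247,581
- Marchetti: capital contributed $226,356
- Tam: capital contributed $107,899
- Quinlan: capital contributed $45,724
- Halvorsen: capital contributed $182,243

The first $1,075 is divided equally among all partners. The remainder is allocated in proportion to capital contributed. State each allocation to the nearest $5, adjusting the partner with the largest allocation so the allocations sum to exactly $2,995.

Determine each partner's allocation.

Chaudhri: $805 · Marchetti: $750 · Tam: $470 · Quinlan: $325 · Halvorsen: $645

First tranche $1,075 split equally: $215 each.
Remainder $1,920 by capital contributed (total 809,803): Chaudhri 587.00 → $585; Marchetti 536.68 → $535; Tam 255.82 → $255; Quinlan 108.41 → $110; Halvorsen 432.09 → $430.
Rounding difference +$5 on remainder applied to Chaudhri.
Totals: Chaudhri $215 + $590 = $805; Marchetti $215 + $535 = $750; Tam $215 + $255 = $470; Quinlan $215 + $110 = $325; Halvorsen $215 + $430 = $645.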